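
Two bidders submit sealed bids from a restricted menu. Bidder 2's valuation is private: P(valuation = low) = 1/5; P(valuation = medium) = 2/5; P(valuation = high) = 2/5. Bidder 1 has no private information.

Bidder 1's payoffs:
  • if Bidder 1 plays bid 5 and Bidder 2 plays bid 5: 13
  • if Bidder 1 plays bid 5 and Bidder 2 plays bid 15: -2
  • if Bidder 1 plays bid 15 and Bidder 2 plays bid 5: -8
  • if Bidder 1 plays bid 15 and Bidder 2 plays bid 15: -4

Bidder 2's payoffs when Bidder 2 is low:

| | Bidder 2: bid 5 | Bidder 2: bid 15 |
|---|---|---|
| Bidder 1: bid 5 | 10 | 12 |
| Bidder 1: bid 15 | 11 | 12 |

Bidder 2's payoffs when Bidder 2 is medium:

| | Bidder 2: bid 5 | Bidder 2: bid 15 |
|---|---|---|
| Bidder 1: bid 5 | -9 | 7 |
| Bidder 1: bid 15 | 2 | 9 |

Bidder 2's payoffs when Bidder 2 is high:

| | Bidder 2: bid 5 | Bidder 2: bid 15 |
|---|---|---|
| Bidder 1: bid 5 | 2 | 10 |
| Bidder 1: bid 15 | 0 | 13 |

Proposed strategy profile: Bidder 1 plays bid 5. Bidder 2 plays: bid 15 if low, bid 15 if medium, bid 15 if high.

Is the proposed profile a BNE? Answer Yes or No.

A profile is a BNE iff every type of every player is best-responding given beliefs about the other side.
Bidder 1 plays bid 5: E[bid 5] = 1/5·(-2) + 2/5·(-2) + 2/5·(-2) = -2; E[bid 15] = -4. Best-responding. ✓
Bidder 2 (valuation low), facing bid 5: bid 5 gives 10, bid 15 gives 12. Proposed bid 15 is best. ✓
Bidder 2 (valuation medium), facing bid 5: bid 5 gives -9, bid 15 gives 7. Proposed bid 15 is best. ✓
Bidder 2 (valuation high), facing bid 5: bid 5 gives 2, bid 15 gives 10. Proposed bid 15 is best. ✓

Yes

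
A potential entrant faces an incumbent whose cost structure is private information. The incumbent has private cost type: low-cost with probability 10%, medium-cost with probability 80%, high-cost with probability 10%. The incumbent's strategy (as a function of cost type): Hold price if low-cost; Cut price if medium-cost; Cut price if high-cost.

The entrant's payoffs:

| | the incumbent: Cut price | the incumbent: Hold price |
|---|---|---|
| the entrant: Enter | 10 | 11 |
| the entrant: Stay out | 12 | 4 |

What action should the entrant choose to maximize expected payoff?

Stay out

E[Enter] = 0.1·(11) + 0.8·(10) + 0.1·(10) = 10.1
E[Stay out] = 0.1·(4) + 0.8·(12) + 0.1·(12) = 11.2
Best response: Stay out (11.2 is the largest).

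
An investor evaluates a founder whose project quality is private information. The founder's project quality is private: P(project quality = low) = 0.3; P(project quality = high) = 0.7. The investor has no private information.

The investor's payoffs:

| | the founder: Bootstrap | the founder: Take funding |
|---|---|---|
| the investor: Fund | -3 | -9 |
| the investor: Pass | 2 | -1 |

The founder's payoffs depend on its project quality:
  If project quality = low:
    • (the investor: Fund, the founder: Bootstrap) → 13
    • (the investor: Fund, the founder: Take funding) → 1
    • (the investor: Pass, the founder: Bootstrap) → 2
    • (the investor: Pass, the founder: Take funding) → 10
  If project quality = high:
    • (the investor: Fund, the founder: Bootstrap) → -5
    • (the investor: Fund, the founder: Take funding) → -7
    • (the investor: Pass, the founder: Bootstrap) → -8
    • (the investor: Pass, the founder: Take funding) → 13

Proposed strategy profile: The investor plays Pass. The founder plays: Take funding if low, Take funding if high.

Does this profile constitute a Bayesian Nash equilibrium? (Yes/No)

A profile is a BNE iff every type of every player is best-responding given beliefs about the other side.
The investor plays Pass: E[Pass] = 0.3·(-1) + 0.7·(-1) = -1; E[Fund] = -9. Best-responding. ✓
The founder (project quality low), facing Pass: Bootstrap gives 2, Take funding gives 10. Proposed Take funding is best. ✓
The founder (project quality high), facing Pass: Bootstrap gives -8, Take funding gives 13. Proposed Take funding is best. ✓

Yes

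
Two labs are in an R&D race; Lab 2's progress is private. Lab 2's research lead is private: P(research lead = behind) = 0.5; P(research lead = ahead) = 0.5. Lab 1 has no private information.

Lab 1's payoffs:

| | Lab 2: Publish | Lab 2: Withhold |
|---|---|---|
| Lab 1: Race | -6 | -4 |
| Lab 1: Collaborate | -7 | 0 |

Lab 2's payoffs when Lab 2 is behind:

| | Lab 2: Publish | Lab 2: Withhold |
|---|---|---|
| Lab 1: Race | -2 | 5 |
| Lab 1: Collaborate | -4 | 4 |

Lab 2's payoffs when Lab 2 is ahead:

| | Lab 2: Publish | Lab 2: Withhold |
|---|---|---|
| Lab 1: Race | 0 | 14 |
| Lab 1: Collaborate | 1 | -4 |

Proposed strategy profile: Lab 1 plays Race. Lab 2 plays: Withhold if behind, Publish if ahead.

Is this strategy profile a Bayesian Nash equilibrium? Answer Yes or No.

No

Lab 1 plays Race: E[Race] = 0.5·(-4) + 0.5·(-6) = -5; E[Collaborate] = -3.5. Not best-responding. ✗
Lab 2 (research lead behind), facing Race: Publish gives -2, Withhold gives 5. Proposed Withhold is best. ✓
Lab 2 (research lead ahead), facing Race: Publish gives 0, Withhold gives 14. Proposed Publish is not best — profitable deviation exists. ✗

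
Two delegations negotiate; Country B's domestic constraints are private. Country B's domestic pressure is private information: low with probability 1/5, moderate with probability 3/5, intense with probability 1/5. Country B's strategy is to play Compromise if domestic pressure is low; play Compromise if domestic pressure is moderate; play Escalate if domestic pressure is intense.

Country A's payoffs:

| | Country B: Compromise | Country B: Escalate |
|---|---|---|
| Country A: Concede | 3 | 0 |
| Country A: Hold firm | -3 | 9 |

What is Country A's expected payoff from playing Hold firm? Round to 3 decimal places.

E[Hold firm] = 1/5·(-3) + 3/5·(-3) + 1/5·9 = (-3/5) + (-9/5) + 9/5 = -3/5

-0.600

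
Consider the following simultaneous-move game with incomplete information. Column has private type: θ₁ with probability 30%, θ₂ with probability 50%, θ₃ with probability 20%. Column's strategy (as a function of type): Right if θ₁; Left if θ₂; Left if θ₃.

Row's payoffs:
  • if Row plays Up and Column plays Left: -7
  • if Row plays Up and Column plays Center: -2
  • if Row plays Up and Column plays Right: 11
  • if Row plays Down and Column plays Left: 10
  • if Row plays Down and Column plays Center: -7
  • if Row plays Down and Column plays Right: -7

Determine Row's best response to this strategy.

Down

E[Up] = 0.3·(11) + 0.5·(-7) + 0.2·(-7) = -1.6
E[Down] = 0.3·(-7) + 0.5·(10) + 0.2·(10) = 4.9
Best response: Down (4.9 is the largest).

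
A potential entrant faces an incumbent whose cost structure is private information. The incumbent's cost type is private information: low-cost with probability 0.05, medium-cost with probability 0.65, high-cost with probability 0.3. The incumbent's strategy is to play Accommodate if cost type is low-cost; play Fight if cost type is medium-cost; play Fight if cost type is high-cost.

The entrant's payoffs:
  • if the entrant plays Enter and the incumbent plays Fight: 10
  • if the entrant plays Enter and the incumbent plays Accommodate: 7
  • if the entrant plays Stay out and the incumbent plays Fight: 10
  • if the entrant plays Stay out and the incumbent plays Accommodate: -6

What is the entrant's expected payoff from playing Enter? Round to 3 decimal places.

Take the expectation over the incumbent's cost type, weighting each type's action by its prior probability.
E[Enter] = 0.05·7 + 0.65·10 + 0.3·10 = 0.35 + 6.5 + 3 = 9.85

9.850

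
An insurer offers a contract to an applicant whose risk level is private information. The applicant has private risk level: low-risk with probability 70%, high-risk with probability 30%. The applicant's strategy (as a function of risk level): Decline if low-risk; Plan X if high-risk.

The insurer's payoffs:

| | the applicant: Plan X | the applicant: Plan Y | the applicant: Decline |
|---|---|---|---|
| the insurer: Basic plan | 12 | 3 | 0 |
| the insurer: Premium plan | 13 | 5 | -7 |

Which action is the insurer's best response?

Compute the insurer's expected payoff for each action, taking the expectation over the applicant's type.
E[Basic plan] = 0.7·(0) + 0.3·(12) = 3.6
E[Premium plan] = 0.7·(-7) + 0.3·(13) = -1
Best response: Basic plan (3.6 is the largest).

Basic plan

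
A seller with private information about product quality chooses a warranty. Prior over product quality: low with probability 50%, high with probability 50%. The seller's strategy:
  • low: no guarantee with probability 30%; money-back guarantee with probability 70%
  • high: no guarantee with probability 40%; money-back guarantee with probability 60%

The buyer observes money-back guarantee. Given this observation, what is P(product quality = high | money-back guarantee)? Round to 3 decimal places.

0.462

Apply Bayes' rule using the sender's strategy as the likelihood.
P(money-back guarantee) = 0.5·0.7 + 0.5·0.6 = 0.65
P(high | money-back guarantee) = (0.5·0.6) / 0.65 = 0.3 / 0.65 = 0.461538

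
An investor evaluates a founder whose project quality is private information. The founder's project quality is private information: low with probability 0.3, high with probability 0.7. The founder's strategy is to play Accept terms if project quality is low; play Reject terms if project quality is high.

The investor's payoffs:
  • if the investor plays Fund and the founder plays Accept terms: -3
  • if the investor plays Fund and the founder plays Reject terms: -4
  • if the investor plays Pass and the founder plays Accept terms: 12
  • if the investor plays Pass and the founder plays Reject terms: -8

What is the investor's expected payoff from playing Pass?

-2

Take the expectation over the founder's project quality, weighting each type's action by its prior probability.
E[Pass] = 0.3·12 + 0.7·(-8) = 3.6 + (-5.6) = -2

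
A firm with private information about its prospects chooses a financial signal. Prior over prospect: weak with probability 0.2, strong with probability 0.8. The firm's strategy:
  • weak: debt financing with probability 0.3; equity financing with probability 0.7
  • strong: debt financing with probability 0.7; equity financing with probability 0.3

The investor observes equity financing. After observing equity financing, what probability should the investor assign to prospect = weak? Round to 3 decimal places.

Apply Bayes' rule using the sender's strategy as the likelihood.
P(equity financing) = 0.2·0.7 + 0.8·0.3 = 0.38
P(weak | equity financing) = (0.2·0.7) / 0.38 = 0.14 / 0.38 = 0.368421

0.368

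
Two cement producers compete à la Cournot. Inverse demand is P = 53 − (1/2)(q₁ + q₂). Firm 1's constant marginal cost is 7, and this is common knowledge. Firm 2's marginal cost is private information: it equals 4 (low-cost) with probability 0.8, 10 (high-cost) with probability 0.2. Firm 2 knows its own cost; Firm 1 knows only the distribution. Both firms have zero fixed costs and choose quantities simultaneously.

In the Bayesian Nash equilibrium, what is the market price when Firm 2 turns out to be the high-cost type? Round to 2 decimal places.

Firm 2 with cost c maximizes (53 − (1/2)(q₁+q₂) − c)·q₂, giving q₂(c) = (53 − c − (1/2)q₁).
E[c₂] = 0.8·4 + 0.2·10 = 5.2
Firm 1's FOC against E[q₂] yields q₁ = (53 − 2·7 + E[c₂])/(3/2) = (53 − 14 + 5.2)/(3/2) = 29.4667.
q₂(high-cost) = 28.2667, so P = 53 − (1/2)·(29.4667 + 28.2667) = 24.1333.

24.13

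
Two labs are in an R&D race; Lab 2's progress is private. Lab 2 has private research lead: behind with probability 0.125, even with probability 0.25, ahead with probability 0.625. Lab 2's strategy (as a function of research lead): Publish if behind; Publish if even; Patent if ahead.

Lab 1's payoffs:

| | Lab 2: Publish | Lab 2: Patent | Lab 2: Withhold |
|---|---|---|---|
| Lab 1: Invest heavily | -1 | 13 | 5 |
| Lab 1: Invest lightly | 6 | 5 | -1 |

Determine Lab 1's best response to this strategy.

Compute Lab 1's expected payoff for each action, taking the expectation over Lab 2's type.
E[Invest heavily] = 0.125·(-1) + 0.25·(-1) + 0.625·(13) = 7.75
E[Invest lightly] = 0.125·(6) + 0.25·(6) + 0.625·(5) = 5.375
Best response: Invest heavily (7.75 is the largest).

Invest heavily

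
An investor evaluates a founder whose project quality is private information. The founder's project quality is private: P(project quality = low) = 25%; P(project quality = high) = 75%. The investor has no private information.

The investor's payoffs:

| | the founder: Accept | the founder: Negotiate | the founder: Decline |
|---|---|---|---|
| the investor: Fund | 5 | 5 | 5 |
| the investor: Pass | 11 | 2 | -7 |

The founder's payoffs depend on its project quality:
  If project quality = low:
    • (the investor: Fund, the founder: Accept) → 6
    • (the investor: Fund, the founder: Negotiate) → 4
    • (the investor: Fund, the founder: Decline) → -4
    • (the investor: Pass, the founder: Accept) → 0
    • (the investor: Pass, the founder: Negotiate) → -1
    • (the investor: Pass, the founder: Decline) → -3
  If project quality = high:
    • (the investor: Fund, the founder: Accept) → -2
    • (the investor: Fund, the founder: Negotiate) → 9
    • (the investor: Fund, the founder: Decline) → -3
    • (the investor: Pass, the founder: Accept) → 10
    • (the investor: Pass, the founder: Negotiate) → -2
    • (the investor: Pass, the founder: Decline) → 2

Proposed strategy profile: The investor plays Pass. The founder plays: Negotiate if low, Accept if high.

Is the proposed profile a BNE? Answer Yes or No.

The investor plays Pass: E[Pass] = 0.25·(2) + 0.75·(11) = 8.75; E[Fund] = 5. Best-responding. ✓
The founder (project quality low), facing Pass: Accept gives 0, Negotiate gives -1, Decline gives -3. Proposed Negotiate is not best — profitable deviation exists. ✗
The founder (project quality high), facing Pass: Accept gives 10, Negotiate gives -2, Decline gives 2. Proposed Accept is best. ✓

No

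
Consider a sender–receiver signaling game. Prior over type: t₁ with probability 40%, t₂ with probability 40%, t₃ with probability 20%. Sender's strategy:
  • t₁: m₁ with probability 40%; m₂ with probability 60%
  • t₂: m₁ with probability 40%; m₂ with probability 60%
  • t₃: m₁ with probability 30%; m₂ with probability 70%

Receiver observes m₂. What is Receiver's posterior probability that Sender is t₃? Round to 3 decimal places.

0.226

P(m₂) = 0.4·0.6 + 0.4·0.6 + 0.2·0.7 = 0.62
P(t₃ | m₂) = (0.2·0.7) / 0.62 = 0.14 / 0.62 = 0.225806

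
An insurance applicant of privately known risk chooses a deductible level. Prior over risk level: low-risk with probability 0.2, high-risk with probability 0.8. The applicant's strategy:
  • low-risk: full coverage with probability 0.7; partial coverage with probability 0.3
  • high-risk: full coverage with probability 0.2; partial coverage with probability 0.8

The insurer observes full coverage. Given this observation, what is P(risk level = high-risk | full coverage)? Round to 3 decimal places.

Apply Bayes' rule using the sender's strategy as the likelihood.
P(full coverage) = 0.2·0.7 + 0.8·0.2 = 0.3
P(high-risk | full coverage) = (0.8·0.2) / 0.3 = 0.16 / 0.3 = 0.533333

0.533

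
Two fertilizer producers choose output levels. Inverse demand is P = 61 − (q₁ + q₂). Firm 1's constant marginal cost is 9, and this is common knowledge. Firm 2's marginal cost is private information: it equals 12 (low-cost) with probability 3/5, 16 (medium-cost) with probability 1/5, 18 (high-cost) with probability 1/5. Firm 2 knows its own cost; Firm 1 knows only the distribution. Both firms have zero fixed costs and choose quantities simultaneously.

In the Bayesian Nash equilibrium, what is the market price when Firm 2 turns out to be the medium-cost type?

Type-c best response for Firm 2: q₂(c) = (61 − c)/2 − q₁/2.
Firm 1 maximizes expected profit; its first-order condition is 61 − 2q₁ − E[q₂] − 9 = 0.
Substituting E[q₂] and solving: E[c₂] = 14, so q₁ = (61 − 2·9 + 14)/3 = 19.
q₂(medium-cost) = 13, so P = 61 − (19 + 13) = 29.

29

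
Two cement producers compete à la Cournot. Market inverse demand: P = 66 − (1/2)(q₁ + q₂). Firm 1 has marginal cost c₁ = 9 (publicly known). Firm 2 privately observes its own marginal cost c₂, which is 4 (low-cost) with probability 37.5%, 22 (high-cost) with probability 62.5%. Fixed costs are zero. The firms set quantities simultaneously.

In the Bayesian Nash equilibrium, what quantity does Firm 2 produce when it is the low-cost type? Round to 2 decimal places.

Firm 2 with cost c maximizes (66 − (1/2)(q₁+q₂) − c)·q₂, giving q₂(c) = (66 − c − (1/2)q₁).
E[c₂] = 0.375·4 + 0.625·22 = 15.25
Firm 1's FOC against E[q₂] yields q₁ = (66 − 2·9 + E[c₂])/(3/2) = (66 − 18 + 15.25)/(3/2) = 42.1667.
q₂(low-cost) = (66 − 4 − (1/2)·42.1667) = 40.9167.

40.92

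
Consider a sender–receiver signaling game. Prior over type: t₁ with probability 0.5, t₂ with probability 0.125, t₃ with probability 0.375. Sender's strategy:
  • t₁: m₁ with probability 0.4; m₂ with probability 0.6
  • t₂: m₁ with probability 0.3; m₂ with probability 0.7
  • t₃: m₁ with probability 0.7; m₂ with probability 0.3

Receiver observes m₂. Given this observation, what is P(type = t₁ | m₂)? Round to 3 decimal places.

0.600

P(m₂) = 0.5·0.6 + 0.125·0.7 + 0.375·0.3 = 0.5
P(t₁ | m₂) = (0.5·0.6) / 0.5 = 0.3 / 0.5 = 0.6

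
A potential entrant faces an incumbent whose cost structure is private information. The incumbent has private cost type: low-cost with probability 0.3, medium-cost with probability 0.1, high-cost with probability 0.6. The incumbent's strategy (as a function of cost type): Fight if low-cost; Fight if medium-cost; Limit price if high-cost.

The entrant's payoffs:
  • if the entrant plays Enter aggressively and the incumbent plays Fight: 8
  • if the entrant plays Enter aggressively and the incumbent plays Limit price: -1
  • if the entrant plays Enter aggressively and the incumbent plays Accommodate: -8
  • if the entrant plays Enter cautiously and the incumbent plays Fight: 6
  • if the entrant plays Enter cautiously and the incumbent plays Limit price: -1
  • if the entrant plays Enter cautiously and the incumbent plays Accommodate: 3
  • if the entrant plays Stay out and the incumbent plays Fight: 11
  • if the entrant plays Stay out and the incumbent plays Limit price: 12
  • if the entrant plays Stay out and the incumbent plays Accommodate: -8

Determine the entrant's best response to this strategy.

Compute the entrant's expected payoff for each action, taking the expectation over the incumbent's type.
E[Enter aggressively] = 0.3·(8) + 0.1·(8) + 0.6·(-1) = 2.6
E[Enter cautiously] = 0.3·(6) + 0.1·(6) + 0.6·(-1) = 1.8
E[Stay out] = 0.3·(11) + 0.1·(11) + 0.6·(12) = 11.6
Best response: Stay out (11.6 is the largest).

Stay out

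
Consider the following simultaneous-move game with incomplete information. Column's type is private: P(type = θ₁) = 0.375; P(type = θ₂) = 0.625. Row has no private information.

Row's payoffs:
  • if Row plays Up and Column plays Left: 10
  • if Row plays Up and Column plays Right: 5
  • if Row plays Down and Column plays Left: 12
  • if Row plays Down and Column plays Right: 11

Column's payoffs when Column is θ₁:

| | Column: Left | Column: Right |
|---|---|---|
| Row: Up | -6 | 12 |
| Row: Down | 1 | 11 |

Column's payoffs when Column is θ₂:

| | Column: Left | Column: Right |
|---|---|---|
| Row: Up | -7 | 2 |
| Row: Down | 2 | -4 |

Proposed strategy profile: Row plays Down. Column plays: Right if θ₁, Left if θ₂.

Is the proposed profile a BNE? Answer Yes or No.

Yes

Row plays Down: E[Down] = 0.375·(11) + 0.625·(12) = 11.625; E[Up] = 8.125. Best-responding. ✓
Column (type θ₁), facing Down: Left gives 1, Right gives 11. Proposed Right is best. ✓
Column (type θ₂), facing Down: Left gives 2, Right gives -4. Proposed Left is best. ✓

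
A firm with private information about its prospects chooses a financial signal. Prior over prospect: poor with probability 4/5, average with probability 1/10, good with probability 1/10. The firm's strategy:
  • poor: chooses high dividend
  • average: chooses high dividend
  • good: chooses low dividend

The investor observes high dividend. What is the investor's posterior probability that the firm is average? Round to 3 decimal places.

Apply Bayes' rule using the sender's strategy as the likelihood.
P(high dividend) = (4/5)·1 + (1/10)·1 + (1/10)·0 = 9/10
P(average | high dividend) = ((1/10)·1) / (9/10) = (1/10) / (9/10) = 1/9

0.111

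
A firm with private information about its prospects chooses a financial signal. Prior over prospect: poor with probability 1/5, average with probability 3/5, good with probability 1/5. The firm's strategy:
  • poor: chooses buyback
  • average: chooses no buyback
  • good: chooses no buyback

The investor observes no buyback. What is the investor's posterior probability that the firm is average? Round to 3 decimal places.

P(no buyback) = (1/5)·0 + (3/5)·1 + (1/5)·1 = 4/5
P(average | no buyback) = ((3/5)·1) / (4/5) = (3/5) / (4/5) = 3/4

0.750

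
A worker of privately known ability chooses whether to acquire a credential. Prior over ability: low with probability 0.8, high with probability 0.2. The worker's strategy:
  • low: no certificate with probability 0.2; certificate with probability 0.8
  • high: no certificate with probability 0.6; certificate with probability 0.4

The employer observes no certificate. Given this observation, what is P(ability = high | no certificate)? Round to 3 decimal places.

0.429

P(no certificate) = 0.8·0.2 + 0.2·0.6 = 0.28
P(high | no certificate) = (0.2·0.6) / 0.28 = 0.12 / 0.28 = 0.428571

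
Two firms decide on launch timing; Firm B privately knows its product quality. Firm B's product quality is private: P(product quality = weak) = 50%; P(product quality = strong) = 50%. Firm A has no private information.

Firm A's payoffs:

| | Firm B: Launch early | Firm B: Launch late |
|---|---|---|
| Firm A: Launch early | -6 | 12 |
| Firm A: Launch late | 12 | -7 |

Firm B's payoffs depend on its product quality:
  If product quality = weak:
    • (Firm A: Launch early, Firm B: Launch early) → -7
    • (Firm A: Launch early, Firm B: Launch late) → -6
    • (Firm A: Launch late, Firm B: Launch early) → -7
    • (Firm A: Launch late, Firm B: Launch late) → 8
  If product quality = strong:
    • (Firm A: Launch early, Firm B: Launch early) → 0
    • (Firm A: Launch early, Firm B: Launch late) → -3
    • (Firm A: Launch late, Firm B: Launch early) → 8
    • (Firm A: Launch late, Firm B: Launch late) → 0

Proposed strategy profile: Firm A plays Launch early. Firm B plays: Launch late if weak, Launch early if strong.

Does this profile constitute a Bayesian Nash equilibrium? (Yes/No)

A profile is a BNE iff every type of every player is best-responding given beliefs about the other side.
Firm A plays Launch early: E[Launch early] = 0.5·(12) + 0.5·(-6) = 3; E[Launch late] = 2.5. Best-responding. ✓
Firm B (product quality weak), facing Launch early: Launch early gives -7, Launch late gives -6. Proposed Launch late is best. ✓
Firm B (product quality strong), facing Launch early: Launch early gives 0, Launch late gives -3. Proposed Launch early is best. ✓

Yes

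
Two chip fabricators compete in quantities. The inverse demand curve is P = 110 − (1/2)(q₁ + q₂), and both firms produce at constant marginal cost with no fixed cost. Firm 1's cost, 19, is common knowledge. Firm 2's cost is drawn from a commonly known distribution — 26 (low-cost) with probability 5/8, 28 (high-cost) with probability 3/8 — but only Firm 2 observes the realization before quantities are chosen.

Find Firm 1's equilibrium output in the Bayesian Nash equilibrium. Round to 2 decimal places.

65.83

Each type of Firm 2 best-responds to q₁; Firm 1 best-responds to the expected q₂ over Firm 2's types.
Firm 2 with cost c maximizes (110 − (1/2)(q₁+q₂) − c)·q₂, giving q₂(c) = (110 − c − (1/2)q₁).
E[c₂] = 5/8·26 + 3/8·28 = 26.75
Firm 1's FOC against E[q₂] yields q₁ = (110 − 2·19 + E[c₂])/(3/2) = (110 − 38 + 26.75)/(3/2) = 65.8333.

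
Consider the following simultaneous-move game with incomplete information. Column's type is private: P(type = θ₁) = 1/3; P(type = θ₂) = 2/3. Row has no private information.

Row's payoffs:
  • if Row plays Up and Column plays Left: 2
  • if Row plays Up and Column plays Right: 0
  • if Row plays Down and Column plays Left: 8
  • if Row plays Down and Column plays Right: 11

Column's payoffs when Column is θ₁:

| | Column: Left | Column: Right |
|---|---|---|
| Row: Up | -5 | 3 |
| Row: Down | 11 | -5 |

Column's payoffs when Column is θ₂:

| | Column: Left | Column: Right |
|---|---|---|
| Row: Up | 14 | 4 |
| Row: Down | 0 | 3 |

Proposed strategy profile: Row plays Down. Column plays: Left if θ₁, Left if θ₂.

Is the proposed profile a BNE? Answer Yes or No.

Row plays Down: E[Down] = 1/3·(8) + 2/3·(8) = 8; E[Up] = 2. Best-responding. ✓
Column (type θ₁), facing Down: Left gives 11, Right gives -5. Proposed Left is best. ✓
Column (type θ₂), facing Down: Left gives 0, Right gives 3. Proposed Left is not best — profitable deviation exists. ✗

No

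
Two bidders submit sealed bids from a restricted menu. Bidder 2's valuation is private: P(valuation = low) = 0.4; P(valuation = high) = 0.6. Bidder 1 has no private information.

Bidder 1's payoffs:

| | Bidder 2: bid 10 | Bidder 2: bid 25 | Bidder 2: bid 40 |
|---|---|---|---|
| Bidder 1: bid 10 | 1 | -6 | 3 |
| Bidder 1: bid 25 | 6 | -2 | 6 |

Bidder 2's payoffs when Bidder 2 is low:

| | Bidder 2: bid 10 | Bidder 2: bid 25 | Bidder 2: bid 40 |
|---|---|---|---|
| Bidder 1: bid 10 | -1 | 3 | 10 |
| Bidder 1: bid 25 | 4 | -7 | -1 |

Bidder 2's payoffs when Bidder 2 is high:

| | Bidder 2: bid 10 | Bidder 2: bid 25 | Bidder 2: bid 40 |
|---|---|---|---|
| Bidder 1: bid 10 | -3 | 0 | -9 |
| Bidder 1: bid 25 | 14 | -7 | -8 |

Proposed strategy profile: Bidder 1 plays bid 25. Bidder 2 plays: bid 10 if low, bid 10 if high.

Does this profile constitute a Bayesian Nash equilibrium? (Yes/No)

Yes

A profile is a BNE iff every type of every player is best-responding given beliefs about the other side.
Bidder 1 plays bid 25: E[bid 25] = 0.4·(6) + 0.6·(6) = 6; E[bid 10] = 1. Best-responding. ✓
Bidder 2 (valuation low), facing bid 25: bid 10 gives 4, bid 25 gives -7, bid 40 gives -1. Proposed bid 10 is best. ✓
Bidder 2 (valuation high), facing bid 25: bid 10 gives 14, bid 25 gives -7, bid 40 gives -8. Proposed bid 10 is best. ✓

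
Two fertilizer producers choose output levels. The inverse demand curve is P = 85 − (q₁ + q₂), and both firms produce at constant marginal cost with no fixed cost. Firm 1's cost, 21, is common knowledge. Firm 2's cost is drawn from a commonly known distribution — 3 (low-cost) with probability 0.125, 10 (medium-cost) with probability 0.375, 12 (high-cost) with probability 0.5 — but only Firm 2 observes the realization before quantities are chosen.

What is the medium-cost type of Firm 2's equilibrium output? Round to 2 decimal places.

Type-c best response for Firm 2: q₂(c) = (85 − c)/2 − q₁/2.
Firm 1 maximizes expected profit; its first-order condition is 85 − 2q₁ − E[q₂] − 21 = 0.
Substituting E[q₂] and solving: E[c₂] = 10.125, so q₁ = (85 − 2·21 + 10.125)/3 = 17.7083.
q₂(medium-cost) = (85 − 10 − 17.7083)/2 = 28.6458.

28.65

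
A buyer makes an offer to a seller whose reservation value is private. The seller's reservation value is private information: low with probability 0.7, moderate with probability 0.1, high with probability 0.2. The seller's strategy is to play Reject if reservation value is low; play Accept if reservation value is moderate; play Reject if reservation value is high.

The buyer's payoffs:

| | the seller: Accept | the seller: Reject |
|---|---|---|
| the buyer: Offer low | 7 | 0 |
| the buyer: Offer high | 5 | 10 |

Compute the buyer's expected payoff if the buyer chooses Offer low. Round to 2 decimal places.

0.70

Take the expectation over the seller's reservation value, weighting each type's action by its prior probability.
E[Offer low] = 0.7·0 + 0.1·7 + 0.2·0 = 0 + 0.7 + 0 = 0.7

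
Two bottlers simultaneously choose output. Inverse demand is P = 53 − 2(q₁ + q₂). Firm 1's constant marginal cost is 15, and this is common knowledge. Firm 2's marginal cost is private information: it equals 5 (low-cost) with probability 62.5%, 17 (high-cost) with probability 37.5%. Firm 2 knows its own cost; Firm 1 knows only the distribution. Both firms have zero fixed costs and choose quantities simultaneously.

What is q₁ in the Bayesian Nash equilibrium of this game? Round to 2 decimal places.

Firm 2 with cost c maximizes (53 − 2(q₁+q₂) − c)·q₂, giving q₂(c) = (53 − c − 2q₁)/4.
E[c₂] = 0.625·5 + 0.375·17 = 9.5
Firm 1's FOC against E[q₂] yields q₁ = (53 − 2·15 + E[c₂])/6 = (53 − 30 + 9.5)/6 = 5.41667.

5.42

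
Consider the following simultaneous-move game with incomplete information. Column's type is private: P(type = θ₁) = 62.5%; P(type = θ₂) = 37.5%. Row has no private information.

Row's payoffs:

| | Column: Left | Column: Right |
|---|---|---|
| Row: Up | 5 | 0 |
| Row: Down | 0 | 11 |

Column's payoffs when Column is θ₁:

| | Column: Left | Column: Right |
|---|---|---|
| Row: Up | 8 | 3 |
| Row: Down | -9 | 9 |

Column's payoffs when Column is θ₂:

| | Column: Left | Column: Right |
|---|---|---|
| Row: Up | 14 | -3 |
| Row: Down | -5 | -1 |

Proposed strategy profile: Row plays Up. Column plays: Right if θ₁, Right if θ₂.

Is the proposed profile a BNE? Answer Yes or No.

Row plays Up: E[Up] = 0.625·(0) + 0.375·(0) = 0; E[Down] = 11. Not best-responding. ✗
Column (type θ₁), facing Up: Left gives 8, Right gives 3. Proposed Right is not best — profitable deviation exists. ✗
Column (type θ₂), facing Up: Left gives 14, Right gives -3. Proposed Right is not best — profitable deviation exists. ✗

No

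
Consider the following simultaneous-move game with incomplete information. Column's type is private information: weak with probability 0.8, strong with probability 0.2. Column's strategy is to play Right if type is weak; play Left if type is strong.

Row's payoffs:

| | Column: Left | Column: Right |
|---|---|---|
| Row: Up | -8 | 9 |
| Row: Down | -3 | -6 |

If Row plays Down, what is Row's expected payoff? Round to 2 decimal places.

E[Down] = 0.8·(-6) + 0.2·(-3) = (-4.8) + (-0.6) = -5.4

-5.40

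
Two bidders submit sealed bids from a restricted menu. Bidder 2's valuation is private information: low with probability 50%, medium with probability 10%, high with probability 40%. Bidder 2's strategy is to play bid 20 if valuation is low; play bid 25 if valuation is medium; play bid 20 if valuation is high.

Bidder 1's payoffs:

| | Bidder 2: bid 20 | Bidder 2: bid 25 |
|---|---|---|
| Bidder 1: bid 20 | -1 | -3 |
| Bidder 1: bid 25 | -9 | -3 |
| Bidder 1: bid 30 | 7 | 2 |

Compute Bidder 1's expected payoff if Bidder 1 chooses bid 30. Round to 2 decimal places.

E[bid 30] = 0.5·7 + 0.1·2 + 0.4·7 = 3.5 + 0.2 + 2.8 = 6.5

6.50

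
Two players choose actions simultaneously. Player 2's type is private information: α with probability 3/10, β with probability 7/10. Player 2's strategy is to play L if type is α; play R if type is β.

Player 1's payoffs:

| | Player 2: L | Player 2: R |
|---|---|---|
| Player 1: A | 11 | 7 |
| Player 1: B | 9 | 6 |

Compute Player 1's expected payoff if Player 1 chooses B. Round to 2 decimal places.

Take the expectation over Player 2's type, weighting each type's action by its prior probability.
E[B] = 3/10·9 + 7/10·6 = 27/10 + 21/5 = 69/10

6.90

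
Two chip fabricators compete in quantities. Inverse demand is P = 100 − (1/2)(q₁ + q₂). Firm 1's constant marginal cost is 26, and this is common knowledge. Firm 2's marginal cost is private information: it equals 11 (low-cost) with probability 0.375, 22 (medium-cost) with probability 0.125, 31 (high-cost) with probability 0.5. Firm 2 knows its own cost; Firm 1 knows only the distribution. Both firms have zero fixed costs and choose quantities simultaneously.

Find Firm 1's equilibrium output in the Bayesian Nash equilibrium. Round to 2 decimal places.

Each type of Firm 2 best-responds to q₁; Firm 1 best-responds to the expected q₂ over Firm 2's types.
Firm 2 with cost c maximizes (100 − (1/2)(q₁+q₂) − c)·q₂, giving q₂(c) = (100 − c − (1/2)q₁).
E[c₂] = 0.375·11 + 0.125·22 + 0.5·31 = 22.375
Firm 1's FOC against E[q₂] yields q₁ = (100 − 2·26 + E[c₂])/(3/2) = (100 − 52 + 22.375)/(3/2) = 46.9167.

46.92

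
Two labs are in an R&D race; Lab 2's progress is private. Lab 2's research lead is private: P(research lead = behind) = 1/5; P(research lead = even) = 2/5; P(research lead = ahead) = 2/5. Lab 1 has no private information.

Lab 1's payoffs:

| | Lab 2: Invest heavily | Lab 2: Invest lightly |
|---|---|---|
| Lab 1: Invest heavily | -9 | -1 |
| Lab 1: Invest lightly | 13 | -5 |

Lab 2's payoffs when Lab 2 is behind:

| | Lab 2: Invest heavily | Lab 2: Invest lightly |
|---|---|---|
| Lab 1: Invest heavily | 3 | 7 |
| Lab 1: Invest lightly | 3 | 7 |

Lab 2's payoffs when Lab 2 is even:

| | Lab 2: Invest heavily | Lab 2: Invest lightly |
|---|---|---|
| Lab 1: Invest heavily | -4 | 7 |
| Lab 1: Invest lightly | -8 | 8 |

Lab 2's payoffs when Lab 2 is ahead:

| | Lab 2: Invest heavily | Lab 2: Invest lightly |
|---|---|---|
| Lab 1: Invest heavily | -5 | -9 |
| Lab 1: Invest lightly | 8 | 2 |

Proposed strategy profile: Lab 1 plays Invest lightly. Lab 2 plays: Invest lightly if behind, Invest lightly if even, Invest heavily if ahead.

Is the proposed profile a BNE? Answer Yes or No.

Yes

Lab 1 plays Invest lightly: E[Invest lightly] = 1/5·(-5) + 2/5·(-5) + 2/5·(13) = 11/5; E[Invest heavily] = -21/5. Best-responding. ✓
Lab 2 (research lead behind), facing Invest lightly: Invest heavily gives 3, Invest lightly gives 7. Proposed Invest lightly is best. ✓
Lab 2 (research lead even), facing Invest lightly: Invest heavily gives -8, Invest lightly gives 8. Proposed Invest lightly is best. ✓
Lab 2 (research lead ahead), facing Invest lightly: Invest heavily gives 8, Invest lightly gives 2. Proposed Invest heavily is best. ✓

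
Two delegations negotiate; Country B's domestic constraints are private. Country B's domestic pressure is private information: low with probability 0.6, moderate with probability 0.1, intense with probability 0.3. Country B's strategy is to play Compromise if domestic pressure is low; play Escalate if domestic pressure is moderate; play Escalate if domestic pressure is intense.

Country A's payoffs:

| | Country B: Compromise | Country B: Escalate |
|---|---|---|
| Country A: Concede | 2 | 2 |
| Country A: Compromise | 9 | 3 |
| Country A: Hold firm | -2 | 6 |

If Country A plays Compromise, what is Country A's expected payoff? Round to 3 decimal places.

Take the expectation over Country B's domestic pressure, weighting each type's action by its prior probability.
E[Compromise] = 0.6·9 + 0.1·3 + 0.3·3 = 5.4 + 0.3 + 0.9 = 6.6

6.600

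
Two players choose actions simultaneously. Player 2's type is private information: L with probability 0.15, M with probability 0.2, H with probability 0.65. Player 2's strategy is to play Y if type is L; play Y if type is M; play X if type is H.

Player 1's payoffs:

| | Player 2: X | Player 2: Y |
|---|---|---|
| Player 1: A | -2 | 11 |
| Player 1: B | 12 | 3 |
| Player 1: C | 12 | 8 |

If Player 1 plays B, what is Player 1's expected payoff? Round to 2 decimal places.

E[B] = 0.15·3 + 0.2·3 + 0.65·12 = 0.45 + 0.6 + 7.8 = 8.85

8.85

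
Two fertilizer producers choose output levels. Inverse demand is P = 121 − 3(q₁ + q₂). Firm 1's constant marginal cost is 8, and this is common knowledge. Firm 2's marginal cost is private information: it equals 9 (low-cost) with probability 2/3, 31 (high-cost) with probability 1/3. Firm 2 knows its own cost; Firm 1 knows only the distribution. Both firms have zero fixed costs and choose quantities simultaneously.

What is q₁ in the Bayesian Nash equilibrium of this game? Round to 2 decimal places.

Type-c best response for Firm 2: q₂(c) = (121 − c)/6 − q₁/2.
Firm 1 maximizes expected profit; its first-order condition is 121 − 6q₁ − 3E[q₂] − 8 = 0.
Substituting E[q₂] and solving: E[c₂] = 16.3333, so q₁ = (121 − 2·8 + 16.3333)/9 = 13.4815.

13.48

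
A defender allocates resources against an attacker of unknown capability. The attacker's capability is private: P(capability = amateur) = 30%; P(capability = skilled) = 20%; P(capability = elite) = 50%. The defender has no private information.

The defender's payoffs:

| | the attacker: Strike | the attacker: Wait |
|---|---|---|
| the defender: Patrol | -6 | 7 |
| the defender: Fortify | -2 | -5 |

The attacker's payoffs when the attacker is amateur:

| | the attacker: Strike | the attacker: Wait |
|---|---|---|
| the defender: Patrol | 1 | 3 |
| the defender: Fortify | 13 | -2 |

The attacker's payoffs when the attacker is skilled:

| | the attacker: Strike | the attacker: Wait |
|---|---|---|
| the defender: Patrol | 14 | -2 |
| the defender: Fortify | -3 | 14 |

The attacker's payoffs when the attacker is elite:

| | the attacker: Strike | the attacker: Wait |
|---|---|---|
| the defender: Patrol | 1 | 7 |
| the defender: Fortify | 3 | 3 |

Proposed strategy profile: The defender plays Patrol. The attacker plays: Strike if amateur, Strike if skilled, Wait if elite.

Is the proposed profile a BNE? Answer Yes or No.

The defender plays Patrol: E[Patrol] = 0.3·(-6) + 0.2·(-6) + 0.5·(7) = 0.5; E[Fortify] = -3.5. Best-responding. ✓
The attacker (capability amateur), facing Patrol: Strike gives 1, Wait gives 3. Proposed Strike is not best — profitable deviation exists. ✗
The attacker (capability skilled), facing Patrol: Strike gives 14, Wait gives -2. Proposed Strike is best. ✓
The attacker (capability elite), facing Patrol: Strike gives 1, Wait gives 7. Proposed Wait is best. ✓

No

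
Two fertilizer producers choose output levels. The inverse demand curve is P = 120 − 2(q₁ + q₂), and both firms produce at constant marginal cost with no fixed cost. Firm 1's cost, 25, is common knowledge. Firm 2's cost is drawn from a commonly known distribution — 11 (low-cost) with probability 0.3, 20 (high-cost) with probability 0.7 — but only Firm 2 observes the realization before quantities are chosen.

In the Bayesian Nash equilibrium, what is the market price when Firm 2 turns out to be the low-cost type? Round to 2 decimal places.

50.95

Firm 2 with cost c maximizes (120 − 2(q₁+q₂) − c)·q₂, giving q₂(c) = (120 − c − 2q₁)/4.
E[c₂] = 0.3·11 + 0.7·20 = 17.3
Firm 1's FOC against E[q₂] yields q₁ = (120 − 2·25 + E[c₂])/6 = (120 − 50 + 17.3)/6 = 14.55.
q₂(low-cost) = 19.975, so P = 120 − 2·(14.55 + 19.975) = 50.95.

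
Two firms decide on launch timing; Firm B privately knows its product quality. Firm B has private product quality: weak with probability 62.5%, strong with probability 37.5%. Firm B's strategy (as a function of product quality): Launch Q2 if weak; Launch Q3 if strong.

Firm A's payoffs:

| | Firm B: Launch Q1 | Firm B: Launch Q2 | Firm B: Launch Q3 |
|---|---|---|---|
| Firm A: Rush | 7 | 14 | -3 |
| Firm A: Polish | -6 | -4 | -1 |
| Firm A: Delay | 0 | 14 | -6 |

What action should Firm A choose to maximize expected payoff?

E[Rush] = 0.625·(14) + 0.375·(-3) = 7.625
E[Polish] = 0.625·(-4) + 0.375·(-1) = -2.875
E[Delay] = 0.625·(14) + 0.375·(-6) = 6.5
Best response: Rush (7.625 is the largest).

Rush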